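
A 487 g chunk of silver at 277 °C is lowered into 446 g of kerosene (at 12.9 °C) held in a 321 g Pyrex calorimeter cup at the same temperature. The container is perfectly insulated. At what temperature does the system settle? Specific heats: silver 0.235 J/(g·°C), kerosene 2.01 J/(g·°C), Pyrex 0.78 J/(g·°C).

T_f ≈ 36.9 °C

T_f = Σ m_i c_i T_i / Σ m_i c_i:
T_f = (114.44·277 + 896.46·12.9 + 250.38·12.9) / (114.44 + 896.46 + 250.38)
    = 46496 / 1261.3 ≈ 36.86 °C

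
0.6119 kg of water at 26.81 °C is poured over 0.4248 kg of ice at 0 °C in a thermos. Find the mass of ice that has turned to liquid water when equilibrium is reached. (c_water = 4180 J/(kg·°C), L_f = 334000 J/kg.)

Water can give up m c ΔT = 0.6119·4180·26.81 = 68573 J before reaching 0 °C.
Fully melting the ice requires m_ice L_f = 0.4248·334000 = 141883 J.
That's not enough to melt it all — equilibrium is at 0 °C with ice remaining.
m_melt = 68573 / L_f = 0.2053 kg.

m_melted ≈ 0.205 kg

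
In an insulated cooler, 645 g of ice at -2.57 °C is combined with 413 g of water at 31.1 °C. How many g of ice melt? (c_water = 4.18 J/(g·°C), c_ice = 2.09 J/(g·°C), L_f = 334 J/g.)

m_melted ≈ 150 g

Water can give up m c ΔT = 413×4.18×31.1 = 53689 J before reaching 0 °C.
Warming the ice to 0 °C takes 645×2.09×2.57 = 3464.5 J, leaving 50225 J for melting.
Fully melting the ice requires m_ice L_f = 645×334 = 215430 J.
Since 50225 < 215430 J, not all the ice melts; equilibrium is at 0 °C.
m_melt = 50225 / L_f = 150.4 g.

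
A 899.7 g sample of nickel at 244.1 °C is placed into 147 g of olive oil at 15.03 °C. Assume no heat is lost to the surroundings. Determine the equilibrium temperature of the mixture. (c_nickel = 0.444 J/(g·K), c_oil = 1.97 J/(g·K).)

Setting the total heat transfer to zero:
899.7*0.444*(T − 244.1) + 147*1.97*(T − 15.03) = 0
399.47(T − 244.1) + 289.59(T − 15.03) = 0
(399.47 + 289.59) T = 399.47*244.1 + 289.59*15.03
T = 101862/689.06 ≈ 147.83 °C

T_f ≈ 147.8 °C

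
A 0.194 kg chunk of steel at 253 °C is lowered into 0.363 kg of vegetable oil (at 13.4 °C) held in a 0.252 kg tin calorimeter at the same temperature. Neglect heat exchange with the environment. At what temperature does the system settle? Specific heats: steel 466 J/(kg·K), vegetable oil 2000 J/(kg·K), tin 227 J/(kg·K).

T_f is the heat-capacity-weighted average of the initial temperatures:
T_f = (90.4×253 + 726×13.4 + 57.2×13.4) / (90.4 + 726 + 57.2)
    = 33367 / 873.61 ≈ 38.19 °C

T_f ≈ 38.2 °C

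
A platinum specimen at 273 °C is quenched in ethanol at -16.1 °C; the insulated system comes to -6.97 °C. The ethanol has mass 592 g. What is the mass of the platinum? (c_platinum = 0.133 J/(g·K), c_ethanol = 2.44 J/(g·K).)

Heat gained plus heat lost sum to zero:
m·0.133·(-6.97 − 273) + 592·2.44·(-6.97 − (-16.1)) = 0
-37.24 m = -13188
m = -13188/-37.24 ≈ 354.2 g

m ≈ 354 g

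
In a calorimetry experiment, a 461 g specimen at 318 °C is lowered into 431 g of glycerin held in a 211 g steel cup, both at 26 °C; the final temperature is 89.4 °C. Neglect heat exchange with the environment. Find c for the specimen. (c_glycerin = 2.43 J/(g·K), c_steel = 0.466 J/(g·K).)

c ≈ 0.689 J/(g·K)

Energy conservation, ΣQ = 0:
461·c·(89.4 − 318) + 431·2.43·(89.4 − 26) + 211·0.466·(89.4 − 26) = 0
-105385 c = -72635
c = -72635/-105385 ≈ 0.6892 J/(g·K)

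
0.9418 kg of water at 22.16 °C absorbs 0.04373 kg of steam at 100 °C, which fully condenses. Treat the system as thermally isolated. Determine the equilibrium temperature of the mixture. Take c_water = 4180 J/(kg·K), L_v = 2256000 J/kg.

T_f ≈ 49.6 °C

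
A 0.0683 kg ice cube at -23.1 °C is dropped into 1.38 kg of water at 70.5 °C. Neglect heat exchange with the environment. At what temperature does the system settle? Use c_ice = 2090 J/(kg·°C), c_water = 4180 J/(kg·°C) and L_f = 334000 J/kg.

Taking heat into each body as positive, Σ m c ΔT = 0:
warm ice to 0 °C: 0.0683·2090·(0 − (-23.1)) = 3297.5; latent heat to melt: 0.0683·334000 = 22812; warm the meltwater: 285.49 T; water: 5768.4(T − 70.5)
6053.9 T = 406672 − 26110 = 380563
T ≈ 62.86 °C (positive, so assuming full melt was valid).

T_f ≈ 62.9 °C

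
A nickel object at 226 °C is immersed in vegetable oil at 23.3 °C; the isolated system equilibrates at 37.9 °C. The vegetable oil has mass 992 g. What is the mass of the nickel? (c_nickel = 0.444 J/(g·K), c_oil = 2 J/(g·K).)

|Q_nickel| = |Q_oil|:
m·0.444·(226 − 37.9) = 992·2·(37.9 − 23.3)
83.52 m = 28966  ⇒  m ≈ 346.8 g

m ≈ 347 g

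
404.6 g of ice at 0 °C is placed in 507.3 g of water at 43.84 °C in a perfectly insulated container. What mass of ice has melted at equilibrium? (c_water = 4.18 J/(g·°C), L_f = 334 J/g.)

m_melted ≈ 278 g

Cooling the water to 0 °C releases 507.3·4.18·43.84 = 92963 J.
To melt every bit of ice: 404.6·334 = 135136 J.
Since 92963 < 135136 J, not all the ice melts; equilibrium is at 0 °C.
Mass melted = 92963/334 ≈ 278.3 g.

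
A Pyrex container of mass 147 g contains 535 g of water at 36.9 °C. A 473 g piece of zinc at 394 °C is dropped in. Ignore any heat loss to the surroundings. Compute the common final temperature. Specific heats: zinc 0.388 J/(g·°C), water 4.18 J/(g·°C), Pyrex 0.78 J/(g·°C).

Let T be the final temperature. ΣQ_i = 0:
473·0.388·(T − 394) + 535·4.18·(T − 36.9) + 147·0.78·(T − 36.9) = 0
2534.5 T = 159059
T = 159059/2534.5 ≈ 62.76 °C

T_f ≈ 62.8 °C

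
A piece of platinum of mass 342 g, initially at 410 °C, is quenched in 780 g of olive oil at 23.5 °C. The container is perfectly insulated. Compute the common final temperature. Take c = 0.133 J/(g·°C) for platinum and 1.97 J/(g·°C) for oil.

T_f ≈ 34.6 °C

Energy conservation, ΣQ = 0:
342*0.133*(T − 410) + 780*1.97*(T − 23.5) = 0
45.49(T − 410) + 1536.6(T − 23.5) = 0
1582.1 T = 54759
T ≈ 34.61 °C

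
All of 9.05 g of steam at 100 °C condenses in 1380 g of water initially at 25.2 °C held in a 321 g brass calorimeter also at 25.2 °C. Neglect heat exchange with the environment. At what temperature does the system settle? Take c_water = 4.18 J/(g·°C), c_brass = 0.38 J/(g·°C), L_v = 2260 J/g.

T_f ≈ 29.1 °C

Conservation of energy gives ΣQ = 0:
condense steam: −9.05·2260 = −20453
  condensate cools 100→T: 9.05·4.18·(T − 100) = 37.83(T − 100)
  original water: 5768.4(T − 25.2)
  brass cup: 321·0.38·(T − 25.2) = 121.98(T − 25.2)
5928.2 T = 20453 + 3782.9 + 148438 = 172673
T ≈ 29.13 °C (< 100 °C, so full condensation is consistent).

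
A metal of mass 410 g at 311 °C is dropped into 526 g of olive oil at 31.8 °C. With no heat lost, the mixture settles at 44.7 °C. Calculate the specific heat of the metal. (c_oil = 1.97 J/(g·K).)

Energy conservation, ΣQ = 0:
410·c·(44.7 − 311) + 526·1.97·(44.7 − 31.8) = 0
-109183 c = -13367
c = -13367/-109183 ≈ 0.1224 J/(g·K)

c ≈ 0.122 J/(g·K)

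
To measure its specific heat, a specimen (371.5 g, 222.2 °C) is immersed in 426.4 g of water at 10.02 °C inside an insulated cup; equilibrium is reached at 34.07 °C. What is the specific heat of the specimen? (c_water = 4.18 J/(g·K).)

c ≈ 0.613 J/(g·K)

m_s c (T_s − T_f) = m_water c_water (T_f − T_0):
371.5·c·(222.2 − 34.07) = 426.4·4.18·(34.07 − 10.02)
69890 c = 42866  ⇒  c ≈ 0.6133 J/(g·K)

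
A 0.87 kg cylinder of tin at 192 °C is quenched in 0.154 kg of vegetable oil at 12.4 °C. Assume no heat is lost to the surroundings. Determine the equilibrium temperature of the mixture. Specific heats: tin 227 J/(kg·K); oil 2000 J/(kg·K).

T_f ≈ 82.6 °C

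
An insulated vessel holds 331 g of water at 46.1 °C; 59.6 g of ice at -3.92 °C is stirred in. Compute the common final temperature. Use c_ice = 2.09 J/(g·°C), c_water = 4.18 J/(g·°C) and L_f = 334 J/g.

Energy balance with sensible and latent terms:
ice -3.92→0 °C: 59.6·2.09·3.92 = 488.29; latent heat to melt: 59.6·334 = 19906; warm the meltwater: 249.13 T; water: 1383.6(T − 46.1)
1632.7 T = 63783 − 20395 = 43388
T ≈ 26.57 °C. Since T > 0 °C, the all-ice-melts assumption holds.

T_f ≈ 26.6 °C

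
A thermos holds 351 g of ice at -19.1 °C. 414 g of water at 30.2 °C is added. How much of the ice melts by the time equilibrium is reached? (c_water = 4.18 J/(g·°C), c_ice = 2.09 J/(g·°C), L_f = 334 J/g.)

Water can give up m c ΔT = 414×4.18×30.2 = 52262 J before reaching 0 °C.
Of that, 351×2.09×19.1 = 14012 J goes to bring the ice to 0 °C, leaving 38250 J.
To melt every bit of ice: 351×334 = 117234 J.
Since 38250 < 117234 J, not all the ice melts; equilibrium is at 0 °C.
m_melt = 38250 / L_f = 114.5 g.

m_melted ≈ 115 g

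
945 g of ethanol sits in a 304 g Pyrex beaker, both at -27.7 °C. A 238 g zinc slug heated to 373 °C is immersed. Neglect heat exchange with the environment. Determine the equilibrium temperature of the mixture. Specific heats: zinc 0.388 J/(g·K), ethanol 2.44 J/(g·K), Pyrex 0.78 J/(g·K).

Conservation of energy gives ΣQ = 0:
238*0.388*(T − 373) + 945*2.44*(T − (-27.7)) + 304*0.78*(T − (-27.7)) = 0
(92.34 + 2305.8 + 237.12) T = 92.34*373 + 2305.8*(-27.7) + 237.12*(-27.7)
T = -35995/2635.3 ≈ -13.66 °C

T_f ≈ -13.7 °C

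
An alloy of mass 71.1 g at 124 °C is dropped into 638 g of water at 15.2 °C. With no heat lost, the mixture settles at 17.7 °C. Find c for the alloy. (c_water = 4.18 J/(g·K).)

c ≈ 0.882 J/(g·K)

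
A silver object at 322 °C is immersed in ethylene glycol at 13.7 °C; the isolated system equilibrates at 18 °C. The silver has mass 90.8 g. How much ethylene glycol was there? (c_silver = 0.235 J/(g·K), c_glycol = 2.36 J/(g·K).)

m ≈ 639 g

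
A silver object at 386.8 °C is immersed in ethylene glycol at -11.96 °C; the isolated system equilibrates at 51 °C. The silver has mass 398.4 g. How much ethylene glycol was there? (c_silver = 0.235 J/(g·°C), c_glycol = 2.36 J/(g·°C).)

m ≈ 212 g

Let T be the final temperature. ΣQ_i = 0:
398.4·0.235·(51 − 386.8) + m·2.36·(51 − (-11.96)) = 0
148.59 m = 31439
m = 31439/148.59 ≈ 211.6 g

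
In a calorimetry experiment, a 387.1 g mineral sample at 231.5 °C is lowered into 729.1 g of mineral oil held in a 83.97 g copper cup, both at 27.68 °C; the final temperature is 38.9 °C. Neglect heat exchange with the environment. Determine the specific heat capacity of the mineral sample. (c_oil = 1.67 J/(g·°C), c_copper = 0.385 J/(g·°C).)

Let T be the final temperature. ΣQ_i = 0:
387.1·c·(38.9 − 231.5) + 729.1·1.67·(38.9 − 27.68) + 83.97·0.385·(38.9 − 27.68) = 0
-74555 c = -14024
c = -14024/-74555 ≈ 0.1881 J/(g·°C)

c ≈ 0.188 J/(g·°C)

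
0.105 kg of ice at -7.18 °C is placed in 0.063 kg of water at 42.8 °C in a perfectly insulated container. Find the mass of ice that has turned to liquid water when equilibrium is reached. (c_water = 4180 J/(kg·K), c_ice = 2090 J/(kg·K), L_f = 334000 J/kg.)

Water can give up m c ΔT = 0.063×4180×42.8 = 11271 J before reaching 0 °C.
Warming the ice to 0 °C takes 0.105×2090×7.18 = 1575.7 J, leaving 9695.3 J for melting.
To melt every bit of ice: 0.105×334000 = 35070 J.
That's not enough to melt it all — equilibrium is at 0 °C with ice remaining.
m_melted×334000 = 9695.3  ⇒  m_melted ≈ 0.02903 kg.

m_melted ≈ 0.029 kg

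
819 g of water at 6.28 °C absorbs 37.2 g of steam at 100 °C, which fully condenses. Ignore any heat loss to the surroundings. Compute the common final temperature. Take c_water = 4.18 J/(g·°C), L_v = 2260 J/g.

Net heat exchanged in the isolated system is zero:
steam→water at 100 °C releases m L_v = 37.2·2260 = 84072; condensate cools 100→T: 37.2·4.18·(T − 100) = 155.5(T − 100); water warms: 819·4.18·(T − 6.28) = 3423.4(T − 6.28)
3578.9 T = 84072 + 15550 + 21499 = 121121
T ≈ 33.84 °C, under the boiling point, so the assumption holds.

T_f ≈ 33.8 °C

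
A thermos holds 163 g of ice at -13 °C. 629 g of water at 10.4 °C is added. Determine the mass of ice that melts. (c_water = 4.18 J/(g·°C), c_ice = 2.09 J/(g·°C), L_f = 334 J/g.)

m_melted ≈ 68.6 g

Heat available from the water dropping to 0 °C: 629×4.18×10.4 = 27344 J.
Warming the ice to 0 °C takes 163×2.09×13 = 4428.7 J, leaving 22915 J for melting.
Melting all 163 g of ice would need 163×334 = 54442 J.
That's not enough to melt it all — equilibrium is at 0 °C with ice remaining.
m_melted×334 = 22915  ⇒  m_melted ≈ 68.61 g.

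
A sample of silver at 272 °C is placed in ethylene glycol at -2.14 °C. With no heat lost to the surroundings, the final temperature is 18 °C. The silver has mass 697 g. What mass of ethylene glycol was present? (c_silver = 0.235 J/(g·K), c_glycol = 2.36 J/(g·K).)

m ≈ 875 g

|Q_silver| = |Q_glycol|:
697·0.235·(272 − 18) = m·2.36·(18 − (-2.14))
47.53 m = 41604  ⇒  m ≈ 875.3 g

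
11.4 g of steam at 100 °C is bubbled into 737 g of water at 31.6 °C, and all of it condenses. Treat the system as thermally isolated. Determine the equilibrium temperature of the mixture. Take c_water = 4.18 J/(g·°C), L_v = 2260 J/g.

Energy conservation, ΣQ = 0:
latent heat released on condensation: 11.4×2260 = 25764; condensed water 100 °C→T: 47.65(T − 100); original water: 3080.7(T − 31.6)
3128.3 T = 25764 + 4765.2 + 97349 = 127878
T ≈ 40.88 °C, under the boiling point, so the assumption holds.

T_f ≈ 40.9 °C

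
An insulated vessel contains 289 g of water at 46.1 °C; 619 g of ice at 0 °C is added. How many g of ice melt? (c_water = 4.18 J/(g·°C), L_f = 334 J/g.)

Cooling the water to 0 °C releases 289·4.18·46.1 = 55690 J.
To melt every bit of ice: 619·334 = 206746 J.
55690 J < 206746 J, so only part of the ice melts and the system sits at 0 °C.
m_melted·334 = 55690  ⇒  m_melted ≈ 166.7 g.

m_melted ≈ 167 g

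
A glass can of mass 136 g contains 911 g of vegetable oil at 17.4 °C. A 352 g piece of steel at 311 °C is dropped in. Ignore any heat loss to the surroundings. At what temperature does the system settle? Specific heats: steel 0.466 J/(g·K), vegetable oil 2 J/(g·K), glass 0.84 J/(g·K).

T_f ≈ 40.3 °C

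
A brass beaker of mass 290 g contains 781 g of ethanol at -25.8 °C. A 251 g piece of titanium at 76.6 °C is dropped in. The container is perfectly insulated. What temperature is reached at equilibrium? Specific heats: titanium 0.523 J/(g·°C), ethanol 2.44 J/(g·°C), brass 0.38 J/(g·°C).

Setting the total heat transfer to zero:
251×0.523×(T − 76.6) + 781×2.44×(T − (-25.8)) + 290×0.38×(T − (-25.8)) = 0
131.27(T − 76.6) + 1905.6(T − (-25.8)) + 110.2(T − (-25.8)) = 0
(131.27 + 1905.6 + 110.2) T = 131.27×76.6 + 1905.6×(-25.8) + 110.2×(-25.8)
T = -41953/2147.1 ≈ -19.54 °C

T_f ≈ -19.5 °C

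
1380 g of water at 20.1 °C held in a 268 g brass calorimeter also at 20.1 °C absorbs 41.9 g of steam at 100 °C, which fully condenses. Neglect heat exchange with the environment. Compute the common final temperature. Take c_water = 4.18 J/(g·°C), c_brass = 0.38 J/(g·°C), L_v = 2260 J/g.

T_f ≈ 38.1 °C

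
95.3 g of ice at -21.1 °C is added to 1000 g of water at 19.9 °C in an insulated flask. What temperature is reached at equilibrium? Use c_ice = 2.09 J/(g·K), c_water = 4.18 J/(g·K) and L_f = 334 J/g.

T_f ≈ 10.3 °C

Energy conservation, ΣQ = 0:
ice -21.1→0 °C: 95.3·2.09·21.1 = 4202.6
  melt ice: 95.3·334 = 31830
  meltwater 0→T: 95.3·4.18·T = 398.35 T
  water: 4180(T − 19.9)
4578.4 T = 83182 − 36033 = 47149
T ≈ 10.30 °C. Since T > 0 °C, the all-ice-melts assumption holds.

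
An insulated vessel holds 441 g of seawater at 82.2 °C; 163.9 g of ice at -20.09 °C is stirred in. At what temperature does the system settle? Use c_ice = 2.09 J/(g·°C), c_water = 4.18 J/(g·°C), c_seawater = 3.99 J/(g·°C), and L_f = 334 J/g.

Heat gained plus heat lost sum to zero:
ice -20.09→0 °C: 163.9×2.09×20.09 = 6881.8
  fusion: m_ice L_f = 163.9×334 = 54743
  warm the meltwater: 685.1 T
  seawater: 1759.6(T − 82.2)
2444.7 T = 144638 − 61624 = 83014
T ≈ 33.96 °C. Since T > 0 °C, the all-ice-melts assumption holds.

T_f ≈ 34.0 °C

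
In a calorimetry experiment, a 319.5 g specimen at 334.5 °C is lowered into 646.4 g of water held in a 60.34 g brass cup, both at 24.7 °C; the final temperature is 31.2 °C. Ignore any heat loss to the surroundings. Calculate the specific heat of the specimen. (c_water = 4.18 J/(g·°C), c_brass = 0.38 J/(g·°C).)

c ≈ 0.183 J/(g·°C)

Conservation of energy gives ΣQ = 0:
319.5·c·(31.2 − 334.5) + 646.4·4.18·(31.2 − 24.7) + 60.34·0.38·(31.2 − 24.7) = 0
-96904 c = -17712
c = -17712/-96904 ≈ 0.1828 J/(g·°C)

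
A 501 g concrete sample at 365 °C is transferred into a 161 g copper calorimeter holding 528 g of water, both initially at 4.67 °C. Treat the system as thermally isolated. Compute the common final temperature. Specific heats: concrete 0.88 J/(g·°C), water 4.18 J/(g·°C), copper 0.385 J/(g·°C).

T_f is the heat-capacity-weighted average of the initial temperatures:
T_f = (440.88·365 + 2207·4.67 + 61.98·4.67) / (440.88 + 2207 + 61.98)
    = 171518 / 2709.9 ≈ 63.29 °C

T_f ≈ 63.3 °C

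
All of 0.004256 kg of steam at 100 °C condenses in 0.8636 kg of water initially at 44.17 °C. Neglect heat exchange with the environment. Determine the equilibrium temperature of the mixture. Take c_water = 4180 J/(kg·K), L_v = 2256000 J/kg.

Energy conservation, ΣQ = 0:
condense steam: −0.004256·2256000 = −9601.5; condensate cools 100→T: 0.004256·4180·(T − 100) = 17.79(T − 100); original water: 3609.8(T − 44.17)
3627.6 T = 9601.5 + 1779 + 159447 = 170828
T ≈ 47.09 °C (< 100 °C, so full condensation is consistent).

T_f ≈ 47.1 °C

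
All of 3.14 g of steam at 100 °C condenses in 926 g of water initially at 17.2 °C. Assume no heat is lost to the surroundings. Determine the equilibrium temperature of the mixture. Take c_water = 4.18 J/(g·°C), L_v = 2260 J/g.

T_f ≈ 19.3 °C

Let T be the final temperature. ΣQ_i = 0:
steam→water at 100 °C releases m L_v = 3.14×2260 = 7096.4
  condensate cools 100→T: 3.14×4.18×(T − 100) = 13.13(T − 100)
  original water: 3870.7(T − 17.2)
3883.8 T = 7096.4 + 1312.5 + 66576 = 74985
T ≈ 19.31 °C — below 100 °C, confirming all the steam condensed.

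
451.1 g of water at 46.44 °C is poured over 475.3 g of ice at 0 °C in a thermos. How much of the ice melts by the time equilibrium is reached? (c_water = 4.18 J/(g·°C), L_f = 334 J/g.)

m_melted ≈ 262 g

Water can give up m c ΔT = 451.1·4.18·46.44 = 87567 J before reaching 0 °C.
To melt every bit of ice: 475.3·334 = 158750 J.
That's not enough to melt it all — equilibrium is at 0 °C with ice remaining.
Mass melted = 87567/334 ≈ 262.2 g.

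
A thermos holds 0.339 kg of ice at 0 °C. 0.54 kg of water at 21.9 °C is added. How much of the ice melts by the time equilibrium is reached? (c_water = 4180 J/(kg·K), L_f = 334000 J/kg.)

Water can give up m c ΔT = 0.54·4180·21.9 = 49433 J before reaching 0 °C.
Melting all 0.339 kg of ice would need 0.339·334000 = 113226 J.
49433 J < 113226 J, so only part of the ice melts and the system sits at 0 °C.
Mass melted = 49433/334000 ≈ 0.148 kg.

m_melted ≈ 0.148 kg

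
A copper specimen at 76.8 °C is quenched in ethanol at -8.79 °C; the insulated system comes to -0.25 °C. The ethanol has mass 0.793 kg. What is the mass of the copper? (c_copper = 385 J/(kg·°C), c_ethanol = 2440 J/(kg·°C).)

Heat lost by the copper = heat gained by the ethanol:
m×385×(76.8 − -0.25) = 0.793×2440×(-0.25 − (-8.79))
29664 m = 16524  ⇒  m ≈ 0.557 kg

m ≈ 0.557 kg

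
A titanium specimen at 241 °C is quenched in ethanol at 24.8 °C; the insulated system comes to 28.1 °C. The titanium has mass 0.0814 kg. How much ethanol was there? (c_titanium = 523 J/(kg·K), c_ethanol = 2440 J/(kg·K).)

m ≈ 1.13 kg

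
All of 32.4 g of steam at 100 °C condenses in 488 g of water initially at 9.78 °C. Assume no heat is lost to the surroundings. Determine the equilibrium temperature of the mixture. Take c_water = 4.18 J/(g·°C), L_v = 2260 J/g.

T_f ≈ 49.1 °C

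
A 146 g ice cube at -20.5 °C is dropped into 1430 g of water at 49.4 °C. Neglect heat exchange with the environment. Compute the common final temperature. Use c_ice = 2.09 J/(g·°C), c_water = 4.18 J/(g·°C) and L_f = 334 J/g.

Net heat exchanged in the isolated system is zero:
ice -20.5→0 °C: 146×2.09×20.5 = 6255.4
  latent heat to melt: 146×334 = 48764
  meltwater 0→T: 146×4.18×T = 610.28 T
  water cools: 1430×4.18×(T − 49.4) = 5977.4(T − 49.4)
6587.7 T = 295284 − 55019 = 240264
T ≈ 36.47 °C. Since T > 0 °C, the all-ice-melts assumption holds.

T_f ≈ 36.5 °C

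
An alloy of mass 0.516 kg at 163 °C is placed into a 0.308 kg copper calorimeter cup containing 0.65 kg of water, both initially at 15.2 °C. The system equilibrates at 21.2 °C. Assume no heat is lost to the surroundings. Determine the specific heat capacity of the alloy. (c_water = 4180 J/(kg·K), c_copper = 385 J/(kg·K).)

c ≈ 233 J/(kg·K)

Conservation of energy gives ΣQ = 0:
0.516·c·(21.2 − 163) + 0.65·4180·(21.2 − 15.2) + 0.308·385·(21.2 − 15.2) = 0
-73.17 c = -17013
c = -17013/-73.17 ≈ 232.5 J/(kg·K)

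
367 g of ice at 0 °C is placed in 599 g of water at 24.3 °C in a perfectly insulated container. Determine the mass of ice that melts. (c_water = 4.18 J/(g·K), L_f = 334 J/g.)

m_melted ≈ 182 g

Water can give up m c ΔT = 599×4.18×24.3 = 60843 J before reaching 0 °C.
Fully melting the ice requires m_ice L_f = 367×334 = 122578 J.
Since 60843 < 122578 J, not all the ice melts; equilibrium is at 0 °C.
Mass melted = 60843/334 ≈ 182.2 g.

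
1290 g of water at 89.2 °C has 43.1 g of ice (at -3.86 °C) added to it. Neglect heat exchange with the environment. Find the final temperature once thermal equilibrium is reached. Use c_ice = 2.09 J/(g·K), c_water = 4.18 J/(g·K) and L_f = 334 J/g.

T_f ≈ 83.7 °C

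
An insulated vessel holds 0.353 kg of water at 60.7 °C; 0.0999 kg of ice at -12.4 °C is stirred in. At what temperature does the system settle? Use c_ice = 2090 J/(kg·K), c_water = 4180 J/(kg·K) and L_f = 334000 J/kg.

T_f ≈ 28.3 °C

Heat gained plus heat lost sum to zero:
ice -12.4→0 °C: 0.0999×2090×12.4 = 2589
  latent heat to melt: 0.0999×334000 = 33367
  warm the meltwater: 417.58 T
  water cools: 0.353×4180×(T − 60.7) = 1475.5(T − 60.7)
1893.1 T = 89565 − 35956 = 53610
T ≈ 28.32 °C — above 0 °C, consistent with complete melting.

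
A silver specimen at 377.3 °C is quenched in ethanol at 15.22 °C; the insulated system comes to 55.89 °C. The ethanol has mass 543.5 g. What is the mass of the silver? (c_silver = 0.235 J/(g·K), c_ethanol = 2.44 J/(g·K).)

|Q_silver| = |Q_ethanol|:
m×0.235×(377.3 − 55.89) = 543.5×2.44×(55.89 − 15.22)
75.53 m = 53934  ⇒  m ≈ 714.1 g

m ≈ 714 g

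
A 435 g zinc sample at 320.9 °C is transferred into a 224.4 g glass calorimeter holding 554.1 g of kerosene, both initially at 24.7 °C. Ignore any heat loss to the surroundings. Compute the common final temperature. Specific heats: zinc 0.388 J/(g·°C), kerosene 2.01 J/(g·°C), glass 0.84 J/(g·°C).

Net heat exchanged in the isolated system is zero:
435×0.388×(T − 320.9) + 554.1×2.01×(T − 24.7) + 224.4×0.84×(T − 24.7) = 0
168.78(T − 320.9) + 1113.7(T − 24.7) + 188.5(T − 24.7) = 0
(168.78 + 1113.7 + 188.5) T = 168.78×320.9 + 1113.7×24.7 + 188.5×24.7
T ≈ 58.69 °C

T_f ≈ 58.7 °C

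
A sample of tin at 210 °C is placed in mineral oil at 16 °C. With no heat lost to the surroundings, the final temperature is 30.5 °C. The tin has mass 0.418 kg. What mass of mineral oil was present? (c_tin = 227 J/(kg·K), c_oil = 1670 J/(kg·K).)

m ≈ 0.703 kg

Net heat exchanged in the isolated system is zero:
0.418·227·(30.5 − 210) + m·1670·(30.5 − 16) = 0
24215 m = 17032
m = 17032/24215 ≈ 0.7034 kg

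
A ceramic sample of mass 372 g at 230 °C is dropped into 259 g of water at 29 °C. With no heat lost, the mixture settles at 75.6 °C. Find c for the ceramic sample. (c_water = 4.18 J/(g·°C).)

m_s c (T_s − T_f) = m_water c_water (T_f − T_0):
372×c×(230 − 75.6) = 259×4.18×(75.6 − 29)
57437 c = 50450  ⇒  c ≈ 0.8784 J/(g·°C)

c ≈ 0.878 J/(g·°C)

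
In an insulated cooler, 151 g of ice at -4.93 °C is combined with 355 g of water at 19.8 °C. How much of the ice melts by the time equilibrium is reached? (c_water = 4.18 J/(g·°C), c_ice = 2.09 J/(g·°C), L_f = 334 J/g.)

Cooling the water to 0 °C releases 355·4.18·19.8 = 29381 J.
Of that, 151·2.09·4.93 = 1555.9 J goes to bring the ice to 0 °C, leaving 27825 J.
Melting all 151 g of ice would need 151·334 = 50434 J.
That's not enough to melt it all — equilibrium is at 0 °C with ice remaining.
m_melt = 27825 / L_f = 83.31 g.

m_melted ≈ 83.3 g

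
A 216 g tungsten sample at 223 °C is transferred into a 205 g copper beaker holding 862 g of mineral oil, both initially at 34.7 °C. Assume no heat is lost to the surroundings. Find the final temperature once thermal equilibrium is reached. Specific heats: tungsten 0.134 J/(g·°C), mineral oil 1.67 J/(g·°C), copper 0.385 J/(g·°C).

T_f ≈ 38.2 °C

Net heat exchanged in the isolated system is zero:
216*0.134*(T − 223) + 862*1.67*(T − 34.7) + 205*0.385*(T − 34.7) = 0
28.94(T − 223) + 1439.5(T − 34.7) + 78.92(T − 34.7) = 0
(28.94 + 1439.5 + 78.92) T = 28.94*223 + 1439.5*34.7 + 78.92*34.7
T ≈ 38.22 °C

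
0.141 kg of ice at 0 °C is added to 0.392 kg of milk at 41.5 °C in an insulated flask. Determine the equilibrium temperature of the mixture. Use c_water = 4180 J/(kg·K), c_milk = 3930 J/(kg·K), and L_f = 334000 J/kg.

T_f ≈ 7.9 °C

Energy balance with sensible and latent terms:
latent heat to melt: 0.141×334000 = 47094
  meltwater 0→T: 0.141×4180×T = 589.38 T
  milk: 1540.6(T − 41.5)
2129.9 T = 63933 − 47094 = 16839
T ≈ 7.91 °C (positive, so assuming full melt was valid).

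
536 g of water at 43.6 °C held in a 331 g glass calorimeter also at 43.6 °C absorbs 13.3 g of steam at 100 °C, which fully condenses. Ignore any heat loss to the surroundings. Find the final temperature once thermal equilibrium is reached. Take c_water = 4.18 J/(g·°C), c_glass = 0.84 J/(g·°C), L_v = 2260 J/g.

Setting the total heat transfer to zero:
steam→water at 100 °C releases m L_v = 13.3·2260 = 30058; condensed water 100 °C→T: 55.59(T − 100); original water: 2240.5(T − 43.6); glass cup: 331·0.84·(T − 43.6) = 278.04(T − 43.6)
2574.1 T = 30058 + 5559.4 + 109807 = 145425
T ≈ 56.50 °C (< 100 °C, so full condensation is consistent).

T_f ≈ 56.5 °C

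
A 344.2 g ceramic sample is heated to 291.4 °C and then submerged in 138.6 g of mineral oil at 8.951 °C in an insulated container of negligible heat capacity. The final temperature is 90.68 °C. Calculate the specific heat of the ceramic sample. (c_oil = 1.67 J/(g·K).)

c ≈ 0.274 J/(g·K)

Conservation of energy gives ΣQ = 0:
344.2×c×(90.68 − 291.4) + 138.6×1.67×(90.68 − 8.951) = 0
-69088 c = -18917
c = -18917/-69088 ≈ 0.2738 J/(g·K)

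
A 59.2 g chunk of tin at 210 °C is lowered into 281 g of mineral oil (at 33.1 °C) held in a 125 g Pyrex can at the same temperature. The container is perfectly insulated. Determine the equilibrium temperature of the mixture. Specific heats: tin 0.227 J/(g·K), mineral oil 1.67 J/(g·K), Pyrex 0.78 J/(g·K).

Taking heat into each body as positive, Σ m c ΔT = 0:
59.2·0.227·(T − 210) + 281·1.67·(T − 33.1) + 125·0.78·(T − 33.1) = 0
580.21 T = 21582
T = 21582 / 580.21 = 37.2 °C

T_f ≈ 37.2 °C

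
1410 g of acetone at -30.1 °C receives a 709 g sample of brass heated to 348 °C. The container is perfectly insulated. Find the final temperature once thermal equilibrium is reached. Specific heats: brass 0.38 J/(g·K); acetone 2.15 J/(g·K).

T_f is the heat-capacity-weighted average of the initial temperatures:
T_f = (269.42*348 + 3031.5*(-30.1)) / (269.42 + 3031.5)
    = 2510 / 3300.9 ≈ 0.76 °C

T_f ≈ 0.8 °C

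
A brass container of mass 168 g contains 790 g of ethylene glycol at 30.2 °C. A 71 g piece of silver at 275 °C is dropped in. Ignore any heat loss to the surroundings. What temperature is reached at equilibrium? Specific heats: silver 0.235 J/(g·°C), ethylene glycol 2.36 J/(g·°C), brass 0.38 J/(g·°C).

With ΣQ=0 the equilibrium temperature is the m·c-weighted mean:
T_f = (16.68*275 + 1864.4*30.2 + 63.84*30.2) / (16.68 + 1864.4 + 63.84)
    = 62821 / 1944.9 ≈ 32.30 °C

T_f ≈ 32.3 °C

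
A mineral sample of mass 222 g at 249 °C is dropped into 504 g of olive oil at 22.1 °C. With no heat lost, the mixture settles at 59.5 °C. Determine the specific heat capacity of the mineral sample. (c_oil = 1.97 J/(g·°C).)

m_s c (T_s − T_f) = m_oil c_oil (T_f − T_0):
222·c·(249 − 59.5) = 504·1.97·(59.5 − 22.1)
42069 c = 37134  ⇒  c ≈ 0.8827 J/(g·°C)

c ≈ 0.883 J/(g·°C)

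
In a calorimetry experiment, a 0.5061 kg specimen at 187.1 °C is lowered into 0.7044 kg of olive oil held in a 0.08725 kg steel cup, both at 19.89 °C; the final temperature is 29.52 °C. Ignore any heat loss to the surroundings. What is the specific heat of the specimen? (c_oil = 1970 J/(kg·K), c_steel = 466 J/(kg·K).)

c ≈ 172 J/(kg·K)

Net heat exchanged in the isolated system is zero:
0.5061·c·(29.52 − 187.1) + 0.7044·1970·(29.52 − 19.89) + 0.08725·466·(29.52 − 19.89) = 0
-79.75 c = -13755
c = -13755/-79.75 ≈ 172.5 J/(kg·K)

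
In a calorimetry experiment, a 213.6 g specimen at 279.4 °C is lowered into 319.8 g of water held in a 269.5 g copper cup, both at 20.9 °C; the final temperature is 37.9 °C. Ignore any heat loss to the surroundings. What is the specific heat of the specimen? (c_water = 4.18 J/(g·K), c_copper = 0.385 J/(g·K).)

Net heat exchanged in the isolated system is zero:
213.6×c×(37.9 − 279.4) + 319.8×4.18×(37.9 − 20.9) + 269.5×0.385×(37.9 − 20.9) = 0
-51584 c = -24489
c = -24489/-51584 ≈ 0.4747 J/(g·K)

c ≈ 0.475 J/(g·K)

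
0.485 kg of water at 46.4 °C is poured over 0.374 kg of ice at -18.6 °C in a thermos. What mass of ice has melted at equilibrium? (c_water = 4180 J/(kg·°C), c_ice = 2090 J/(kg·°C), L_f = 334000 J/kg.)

Water can give up m c ΔT = 0.485×4180×46.4 = 94067 J before reaching 0 °C.
Warming the ice to 0 °C takes 0.374×2090×18.6 = 14539 J, leaving 79528 J for melting.
Fully melting the ice requires m_ice L_f = 0.374×334000 = 124916 J.
That's not enough to melt it all — equilibrium is at 0 °C with ice remaining.
m_melt = 79528 / L_f = 0.2381 kg.

m_melted ≈ 0.238 kg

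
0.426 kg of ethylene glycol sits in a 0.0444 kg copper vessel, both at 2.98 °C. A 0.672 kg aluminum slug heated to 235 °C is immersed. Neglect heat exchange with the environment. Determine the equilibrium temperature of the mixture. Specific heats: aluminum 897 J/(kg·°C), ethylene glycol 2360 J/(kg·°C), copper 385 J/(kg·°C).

T_f ≈ 89.0 °C

With ΣQ=0 the equilibrium temperature is the m·c-weighted mean:
T_f = (602.78·235 + 1005.4·2.98 + 17.09·2.98) / (602.78 + 1005.4 + 17.09)
    = 144701 / 1625.2 ≈ 89.03 °C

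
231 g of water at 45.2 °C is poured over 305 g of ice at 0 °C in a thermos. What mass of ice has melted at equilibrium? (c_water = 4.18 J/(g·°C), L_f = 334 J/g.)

m_melted ≈ 131 g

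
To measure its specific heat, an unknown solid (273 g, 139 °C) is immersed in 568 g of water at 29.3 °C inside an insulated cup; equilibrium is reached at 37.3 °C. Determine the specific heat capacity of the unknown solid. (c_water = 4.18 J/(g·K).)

c ≈ 0.684 J/(g·K)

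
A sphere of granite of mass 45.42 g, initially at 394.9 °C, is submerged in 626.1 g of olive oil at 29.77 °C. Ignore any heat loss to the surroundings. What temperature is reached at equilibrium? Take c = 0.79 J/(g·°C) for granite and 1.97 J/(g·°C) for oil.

T_f ≈ 40.1 °C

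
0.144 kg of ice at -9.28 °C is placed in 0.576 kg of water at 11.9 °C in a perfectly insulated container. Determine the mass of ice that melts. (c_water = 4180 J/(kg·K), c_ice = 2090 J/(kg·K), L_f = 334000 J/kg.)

Cooling the water to 0 °C releases 0.576×4180×11.9 = 28651 J.
Warming the ice to 0 °C takes 0.144×2090×9.28 = 2792.9 J, leaving 25858 J for melting.
Fully melting the ice requires m_ice L_f = 0.144×334000 = 48096 J.
25858 J < 48096 J, so only part of the ice melts and the system sits at 0 °C.
Mass melted = 25858/334000 ≈ 0.07742 kg.

m_melted ≈ 0.0774 kg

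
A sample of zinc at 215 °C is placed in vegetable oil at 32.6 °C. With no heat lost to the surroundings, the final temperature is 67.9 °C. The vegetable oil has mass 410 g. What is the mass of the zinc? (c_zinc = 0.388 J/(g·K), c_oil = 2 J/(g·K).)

m ≈ 507 g

Taking heat into each body as positive, Σ m c ΔT = 0:
m×0.388×(67.9 − 215) + 410×2×(67.9 − 32.6) = 0
-57.07 m = -28946
m = -28946/-57.07 ≈ 507.2 g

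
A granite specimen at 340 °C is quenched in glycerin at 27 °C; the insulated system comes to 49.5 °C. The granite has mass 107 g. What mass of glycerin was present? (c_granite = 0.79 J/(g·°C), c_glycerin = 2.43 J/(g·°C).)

Let T be the final temperature. ΣQ_i = 0:
107×0.79×(49.5 − 340) + m×2.43×(49.5 − 27) = 0
54.68 m = 24556
m = 24556/54.68 ≈ 449.1 g

m ≈ 449 g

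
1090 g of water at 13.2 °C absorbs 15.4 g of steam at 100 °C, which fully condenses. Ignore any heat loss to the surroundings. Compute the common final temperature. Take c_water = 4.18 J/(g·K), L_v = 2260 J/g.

T_f ≈ 21.9 °C

Let T be the final temperature. ΣQ_i = 0:
condense steam: −15.4×2260 = −34804; condensed water 100 °C→T: 64.37(T − 100); original water: 4556.2(T − 13.2)
4620.6 T = 34804 + 6437.2 + 60142 = 101383
T ≈ 21.94 °C, under the boiling point, so the assumption holds.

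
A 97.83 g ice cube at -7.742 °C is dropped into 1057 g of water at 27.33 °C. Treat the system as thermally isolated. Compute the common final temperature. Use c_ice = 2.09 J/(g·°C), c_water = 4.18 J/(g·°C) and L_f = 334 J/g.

T_f ≈ 17.9 °C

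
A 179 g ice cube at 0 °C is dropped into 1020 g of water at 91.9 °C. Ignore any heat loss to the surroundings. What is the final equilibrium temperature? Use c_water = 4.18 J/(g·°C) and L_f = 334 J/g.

Energy balance with sensible and latent terms:
melt ice: 179·334 = 59786; warm the meltwater: 748.22 T; water cools: 1020·4.18·(T − 91.9) = 4263.6(T − 91.9)
5011.8 T = 391825 − 59786 = 332039
T ≈ 66.25 °C. Since T > 0 °C, the all-ice-melts assumption holds.

T_f ≈ 66.3 °C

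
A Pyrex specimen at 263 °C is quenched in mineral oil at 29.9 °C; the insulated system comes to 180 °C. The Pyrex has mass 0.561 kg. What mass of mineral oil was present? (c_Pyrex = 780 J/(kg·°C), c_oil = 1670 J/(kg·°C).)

Conservation of energy gives ΣQ = 0:
0.561·780·(180 − 263) + m·1670·(180 − 29.9) = 0
250667 m = 36319
m = 36319/250667 ≈ 0.1449 kg

m ≈ 0.145 kg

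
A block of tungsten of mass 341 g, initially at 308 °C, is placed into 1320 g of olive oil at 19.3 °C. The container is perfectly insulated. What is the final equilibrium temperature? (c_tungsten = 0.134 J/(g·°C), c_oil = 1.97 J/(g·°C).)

Energy conservation, ΣQ = 0:
341×0.134×(T − 308) + 1320×1.97×(T − 19.3) = 0
45.69(T − 308) + 2600.4(T − 19.3) = 0
2646.1 T = 64261
T = 64261/2646.1 ≈ 24.29 °C

T_f ≈ 24.3 °C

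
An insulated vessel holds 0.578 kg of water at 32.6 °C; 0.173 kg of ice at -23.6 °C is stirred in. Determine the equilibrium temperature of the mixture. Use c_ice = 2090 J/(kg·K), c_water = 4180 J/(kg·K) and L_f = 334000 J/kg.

T_f ≈ 4.0 °C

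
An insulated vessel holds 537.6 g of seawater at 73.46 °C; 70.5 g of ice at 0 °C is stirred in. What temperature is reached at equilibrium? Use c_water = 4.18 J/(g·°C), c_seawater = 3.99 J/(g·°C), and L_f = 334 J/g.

T_f ≈ 54.9 °C

Energy conservation, ΣQ = 0:
latent heat to melt: 70.5×334 = 23547
  meltwater 0→T: 70.5×4.18×T = 294.69 T
  seawater cools: 537.6×3.99×(T − 73.46) = 2145(T − 73.46)
2439.7 T = 157573 − 23547 = 134026
T ≈ 54.94 °C (positive, so assuming full melt was valid).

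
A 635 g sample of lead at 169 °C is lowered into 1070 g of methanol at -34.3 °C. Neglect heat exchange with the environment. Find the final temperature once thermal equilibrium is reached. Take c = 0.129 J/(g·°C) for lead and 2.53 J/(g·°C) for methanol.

T_f is the heat-capacity-weighted average of the initial temperatures:
T_f = (81.92·169 + 2707.1·(-34.3)) / (81.92 + 2707.1)
    = -79010 / 2789 ≈ -28.33 °C

T_f ≈ -28.3 °C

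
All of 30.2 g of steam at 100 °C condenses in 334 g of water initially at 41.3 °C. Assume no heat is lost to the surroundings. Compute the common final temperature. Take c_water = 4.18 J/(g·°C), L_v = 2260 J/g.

Taking heat into each body as positive, Σ m c ΔT = 0:
condense steam: −30.2×2260 = −68252; condensate cools 100→T: 30.2×4.18×(T − 100) = 126.24(T − 100); original water: 1396.1(T − 41.3)
1522.4 T = 68252 + 12624 + 57660 = 138535
T ≈ 91.00 °C — below 100 °C, confirming all the steam condensed.

T_f ≈ 91.0 °C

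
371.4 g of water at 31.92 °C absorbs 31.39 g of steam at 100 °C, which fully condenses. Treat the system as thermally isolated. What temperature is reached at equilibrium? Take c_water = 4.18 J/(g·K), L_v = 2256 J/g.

Taking heat into each body as positive, Σ m c ΔT = 0:
condense steam: −31.39·2256 = −70816
  condensate cools 100→T: 31.39·4.18·(T − 100) = 131.21(T − 100)
  water warms: 371.4·4.18·(T − 31.92) = 1552.5(T − 31.92)
1683.7 T = 70816 + 13121 + 49554 = 133491
T ≈ 79.29 °C (< 100 °C, so full condensation is consistent).

T_f ≈ 79.3 °C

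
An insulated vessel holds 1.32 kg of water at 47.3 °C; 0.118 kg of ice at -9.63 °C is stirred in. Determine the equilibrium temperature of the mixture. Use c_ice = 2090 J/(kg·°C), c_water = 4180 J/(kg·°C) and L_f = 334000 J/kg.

T_f ≈ 36.5 °C

Energy conservation, ΣQ = 0:
ice -9.63→0 °C: 0.118×2090×9.63 = 2375; fusion: m_ice L_f = 0.118×334000 = 39412; meltwater 0→T: 0.118×4180×T = 493.24 T; water cools: 1.32×4180×(T − 47.3) = 5517.6(T − 47.3)
6010.8 T = 260982 − 41787 = 219196
T ≈ 36.47 °C. Since T > 0 °C, the all-ice-melts assumption holds.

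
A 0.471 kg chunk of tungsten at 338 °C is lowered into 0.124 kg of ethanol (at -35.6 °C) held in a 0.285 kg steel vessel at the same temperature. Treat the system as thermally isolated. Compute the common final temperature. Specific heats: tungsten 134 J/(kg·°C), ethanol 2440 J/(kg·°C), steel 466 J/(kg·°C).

T_f ≈ 11.7 °C

T_f = Σ m_i c_i T_i / Σ m_i c_i:
T_f = (63.11·338 + 302.56·(-35.6) + 132.81·(-35.6)) / (63.11 + 302.56 + 132.81)
    = 5833.4 / 498.48 ≈ 11.70 °C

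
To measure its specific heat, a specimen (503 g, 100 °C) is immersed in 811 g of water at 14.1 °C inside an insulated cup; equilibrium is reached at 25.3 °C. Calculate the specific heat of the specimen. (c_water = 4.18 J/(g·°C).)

c ≈ 1.01 J/(g·°C)

Heat lost by the specimen = heat gained by the water:
503×c×(100 − 25.3) = 811×4.18×(25.3 − 14.1)
37574 c = 37968  ⇒  c ≈ 1.01 J/(g·°C)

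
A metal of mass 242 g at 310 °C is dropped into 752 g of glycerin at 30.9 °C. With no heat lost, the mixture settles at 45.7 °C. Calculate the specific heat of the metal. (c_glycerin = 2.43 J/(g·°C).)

c ≈ 0.423 J/(g·°C)

Heat lost by the metal = heat gained by the glycerin:
242·c·(310 − 45.7) = 752·2.43·(45.7 − 30.9)
63961 c = 27045  ⇒  c ≈ 0.4228 J/(g·°C)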